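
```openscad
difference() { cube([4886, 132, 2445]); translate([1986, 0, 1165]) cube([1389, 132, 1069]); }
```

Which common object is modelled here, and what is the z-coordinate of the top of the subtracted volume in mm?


A wall with a window opening. The window head height is 2234 mm.

A wall with a rectangular opening subtracted — a window. Sill at z = 1165, opening 1069 mm tall, so the head is at 1165 + 1069 = 2234 mm.


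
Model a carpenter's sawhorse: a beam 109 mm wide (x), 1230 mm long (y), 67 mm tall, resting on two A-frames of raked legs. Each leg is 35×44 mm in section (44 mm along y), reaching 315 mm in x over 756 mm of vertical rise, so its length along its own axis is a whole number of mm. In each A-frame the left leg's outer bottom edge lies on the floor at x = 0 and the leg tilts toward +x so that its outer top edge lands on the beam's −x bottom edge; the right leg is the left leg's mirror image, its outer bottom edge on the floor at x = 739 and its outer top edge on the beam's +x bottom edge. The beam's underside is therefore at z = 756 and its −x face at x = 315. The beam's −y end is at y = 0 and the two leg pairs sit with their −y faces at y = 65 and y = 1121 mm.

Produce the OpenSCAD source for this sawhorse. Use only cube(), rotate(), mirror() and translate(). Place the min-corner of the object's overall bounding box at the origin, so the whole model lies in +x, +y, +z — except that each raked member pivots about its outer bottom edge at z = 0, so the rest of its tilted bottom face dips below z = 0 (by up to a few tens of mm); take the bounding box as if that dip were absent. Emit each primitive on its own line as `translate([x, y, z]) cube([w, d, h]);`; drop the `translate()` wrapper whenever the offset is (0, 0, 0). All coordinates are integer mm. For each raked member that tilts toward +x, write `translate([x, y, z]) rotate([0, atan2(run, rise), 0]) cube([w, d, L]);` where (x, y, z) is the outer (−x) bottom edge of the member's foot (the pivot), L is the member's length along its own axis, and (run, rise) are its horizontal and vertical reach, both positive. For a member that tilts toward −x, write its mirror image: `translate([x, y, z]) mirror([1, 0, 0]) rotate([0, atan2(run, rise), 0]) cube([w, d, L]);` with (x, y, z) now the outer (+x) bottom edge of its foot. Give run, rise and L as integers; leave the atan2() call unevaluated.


translate([315, 0, 756]) cube([109, 1230, 67]);
translate([0, 65, 0]) rotate([0, atan2(315, 756), 0]) cube([35, 44, 819]);
translate([739, 65, 0]) mirror([1, 0, 0]) rotate([0, atan2(315, 756), 0]) cube([35, 44, 819]);
translate([0, 1121, 0]) rotate([0, atan2(315, 756), 0]) cube([35, 44, 819]);
translate([739, 1121, 0]) mirror([1, 0, 0]) rotate([0, atan2(315, 756), 0]) cube([35, 44, 819]);


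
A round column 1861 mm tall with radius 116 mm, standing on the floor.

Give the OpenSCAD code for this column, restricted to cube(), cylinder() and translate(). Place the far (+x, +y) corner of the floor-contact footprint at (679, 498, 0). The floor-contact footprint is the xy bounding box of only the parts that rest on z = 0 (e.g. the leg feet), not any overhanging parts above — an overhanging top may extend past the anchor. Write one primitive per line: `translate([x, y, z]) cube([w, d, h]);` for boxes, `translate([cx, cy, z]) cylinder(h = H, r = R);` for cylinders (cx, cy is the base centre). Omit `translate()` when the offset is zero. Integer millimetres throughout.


translate([563, 382, 0]) cylinder(h = 1861, r = 116);


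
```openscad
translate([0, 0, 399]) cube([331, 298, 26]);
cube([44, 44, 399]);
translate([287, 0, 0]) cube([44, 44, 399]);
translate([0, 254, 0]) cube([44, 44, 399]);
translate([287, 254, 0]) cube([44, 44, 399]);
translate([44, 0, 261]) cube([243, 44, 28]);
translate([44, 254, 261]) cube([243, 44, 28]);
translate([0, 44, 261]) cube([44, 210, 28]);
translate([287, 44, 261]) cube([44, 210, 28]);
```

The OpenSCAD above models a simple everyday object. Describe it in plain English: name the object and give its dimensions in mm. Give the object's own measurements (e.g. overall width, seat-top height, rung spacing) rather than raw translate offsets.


A simple wooden stool: a rectangular seat 331 mm (x) by 298 mm (y), 26 mm thick, top face at z = 425 mm, on four square legs, each 44×44 mm in cross-section. The legs rest on z = 0, each flush with a corner of the seat. Four stretchers, 44 mm wide and 28 mm tall, connect adjacent legs with their undersides at z = 261 mm, each running between the inner faces of the legs it joins and aligned with the legs' outer faces on the other axis.


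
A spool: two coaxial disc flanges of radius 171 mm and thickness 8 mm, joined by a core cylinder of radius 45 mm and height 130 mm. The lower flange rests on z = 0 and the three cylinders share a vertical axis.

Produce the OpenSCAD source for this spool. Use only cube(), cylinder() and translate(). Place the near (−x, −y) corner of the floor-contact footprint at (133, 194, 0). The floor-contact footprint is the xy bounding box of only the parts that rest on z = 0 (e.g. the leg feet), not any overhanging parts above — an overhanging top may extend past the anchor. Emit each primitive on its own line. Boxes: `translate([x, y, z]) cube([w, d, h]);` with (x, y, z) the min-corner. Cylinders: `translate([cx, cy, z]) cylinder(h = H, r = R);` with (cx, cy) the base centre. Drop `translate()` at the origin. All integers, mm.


translate([304, 365, 0]) cylinder(h = 8, r = 171);
translate([304, 365, 8]) cylinder(h = 130, r = 45);
translate([304, 365, 138]) cylinder(h = 8, r = 171);


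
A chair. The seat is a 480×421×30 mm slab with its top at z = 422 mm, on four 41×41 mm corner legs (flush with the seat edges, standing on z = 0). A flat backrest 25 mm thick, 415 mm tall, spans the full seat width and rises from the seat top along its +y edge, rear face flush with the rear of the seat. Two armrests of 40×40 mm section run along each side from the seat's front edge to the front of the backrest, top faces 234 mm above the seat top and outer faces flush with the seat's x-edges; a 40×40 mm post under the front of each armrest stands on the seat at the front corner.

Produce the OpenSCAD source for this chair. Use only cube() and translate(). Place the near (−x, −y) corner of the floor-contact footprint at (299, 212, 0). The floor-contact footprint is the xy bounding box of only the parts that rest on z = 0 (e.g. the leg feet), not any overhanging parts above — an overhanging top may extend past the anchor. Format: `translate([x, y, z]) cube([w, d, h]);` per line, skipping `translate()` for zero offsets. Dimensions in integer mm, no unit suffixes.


translate([299, 212, 392]) cube([480, 421, 30]);
translate([299, 212, 0]) cube([41, 41, 392]);
translate([738, 212, 0]) cube([41, 41, 392]);
translate([299, 592, 0]) cube([41, 41, 392]);
translate([738, 592, 0]) cube([41, 41, 392]);
translate([299, 608, 422]) cube([480, 25, 415]);
translate([299, 212, 616]) cube([40, 396, 40]);
translate([739, 212, 616]) cube([40, 396, 40]);
translate([299, 212, 422]) cube([40, 40, 194]);
translate([739, 212, 422]) cube([40, 40, 194]);


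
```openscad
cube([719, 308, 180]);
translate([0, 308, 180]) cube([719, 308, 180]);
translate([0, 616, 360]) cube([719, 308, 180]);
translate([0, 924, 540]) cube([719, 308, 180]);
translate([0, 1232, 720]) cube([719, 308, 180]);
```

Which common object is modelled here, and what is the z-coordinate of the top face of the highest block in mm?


A staircase. The total rise is 900 mm.

5 identical blocks, each offset up and back from the previous — a staircase. Each step is 180 mm tall and there are 5 of them, so the total rise is 5 × 180 = 900 mm.


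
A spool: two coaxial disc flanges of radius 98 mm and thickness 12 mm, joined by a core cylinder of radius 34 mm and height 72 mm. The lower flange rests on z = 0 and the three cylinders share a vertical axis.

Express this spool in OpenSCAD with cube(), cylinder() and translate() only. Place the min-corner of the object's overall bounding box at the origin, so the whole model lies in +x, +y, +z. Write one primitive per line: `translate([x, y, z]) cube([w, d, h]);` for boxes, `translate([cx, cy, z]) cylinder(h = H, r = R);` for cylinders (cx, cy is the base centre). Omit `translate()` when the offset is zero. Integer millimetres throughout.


translate([98, 98, 0]) cylinder(h = 12, r = 98);
translate([98, 98, 12]) cylinder(h = 72, r = 34);
translate([98, 98, 84]) cylinder(h = 12, r = 98);


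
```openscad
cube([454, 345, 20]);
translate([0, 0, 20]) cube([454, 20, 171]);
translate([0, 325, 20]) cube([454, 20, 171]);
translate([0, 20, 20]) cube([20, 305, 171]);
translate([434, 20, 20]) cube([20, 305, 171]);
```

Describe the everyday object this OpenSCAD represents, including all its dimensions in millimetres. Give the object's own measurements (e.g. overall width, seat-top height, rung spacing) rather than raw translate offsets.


An open-topped rectangular box: outside dimensions 454×345×191 mm, with a uniform wall and base thickness of 20 mm. The base is a full 454×345 slab on the floor; four walls sit on top of the base. The front and back walls (the −y and +y sides) span the full width; the two side walls fit between them.


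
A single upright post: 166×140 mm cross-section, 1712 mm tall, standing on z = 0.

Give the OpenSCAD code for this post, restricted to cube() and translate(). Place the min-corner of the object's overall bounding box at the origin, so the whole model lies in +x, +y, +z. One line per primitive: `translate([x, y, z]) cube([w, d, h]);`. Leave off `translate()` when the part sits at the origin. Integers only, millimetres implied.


cube([166, 140, 1712]);


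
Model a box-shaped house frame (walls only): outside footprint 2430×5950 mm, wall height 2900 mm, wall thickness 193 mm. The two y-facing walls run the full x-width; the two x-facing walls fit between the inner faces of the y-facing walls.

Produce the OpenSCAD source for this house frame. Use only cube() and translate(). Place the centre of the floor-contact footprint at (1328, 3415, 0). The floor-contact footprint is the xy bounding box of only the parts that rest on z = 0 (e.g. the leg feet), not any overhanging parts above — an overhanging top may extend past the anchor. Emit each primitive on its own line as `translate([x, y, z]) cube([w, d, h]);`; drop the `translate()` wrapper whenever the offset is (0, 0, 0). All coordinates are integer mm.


translate([113, 440, 0]) cube([2430, 193, 2900]);
translate([113, 6197, 0]) cube([2430, 193, 2900]);
translate([113, 633, 0]) cube([193, 5564, 2900]);
translate([2350, 633, 0]) cube([193, 5564, 2900]);


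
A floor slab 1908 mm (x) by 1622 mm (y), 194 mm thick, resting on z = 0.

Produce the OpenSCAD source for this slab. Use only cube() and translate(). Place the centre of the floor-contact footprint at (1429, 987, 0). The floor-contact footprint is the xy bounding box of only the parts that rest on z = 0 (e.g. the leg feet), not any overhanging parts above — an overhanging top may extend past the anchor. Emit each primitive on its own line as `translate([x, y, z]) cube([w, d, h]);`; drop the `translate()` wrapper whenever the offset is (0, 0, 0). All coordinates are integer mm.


translate([475, 176, 0]) cube([1908, 1622, 194]);


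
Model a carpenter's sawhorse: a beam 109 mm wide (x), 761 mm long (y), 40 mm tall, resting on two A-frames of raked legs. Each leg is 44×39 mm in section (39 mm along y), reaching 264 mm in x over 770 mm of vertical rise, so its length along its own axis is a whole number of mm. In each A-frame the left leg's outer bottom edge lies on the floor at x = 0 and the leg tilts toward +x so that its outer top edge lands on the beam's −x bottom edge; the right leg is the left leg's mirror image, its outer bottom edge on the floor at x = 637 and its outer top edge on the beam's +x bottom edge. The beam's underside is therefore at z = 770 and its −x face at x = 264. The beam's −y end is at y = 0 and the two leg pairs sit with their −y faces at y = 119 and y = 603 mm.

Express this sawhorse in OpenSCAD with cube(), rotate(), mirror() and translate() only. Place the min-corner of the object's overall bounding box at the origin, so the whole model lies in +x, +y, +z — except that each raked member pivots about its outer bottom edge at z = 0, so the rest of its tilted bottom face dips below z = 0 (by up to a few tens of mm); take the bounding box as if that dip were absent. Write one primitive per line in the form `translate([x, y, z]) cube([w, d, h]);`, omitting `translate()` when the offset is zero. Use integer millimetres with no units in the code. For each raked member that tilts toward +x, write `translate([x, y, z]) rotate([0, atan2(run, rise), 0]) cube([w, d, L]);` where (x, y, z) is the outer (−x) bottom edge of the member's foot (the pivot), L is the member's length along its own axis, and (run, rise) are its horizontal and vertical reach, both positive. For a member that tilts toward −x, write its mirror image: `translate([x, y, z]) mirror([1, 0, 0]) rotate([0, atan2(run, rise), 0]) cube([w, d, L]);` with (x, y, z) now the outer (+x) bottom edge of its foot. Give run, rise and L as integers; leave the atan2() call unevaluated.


translate([264, 0, 770]) cube([109, 761, 40]);
translate([0, 119, 0]) rotate([0, atan2(264, 770), 0]) cube([44, 39, 814]);
translate([637, 119, 0]) mirror([1, 0, 0]) rotate([0, atan2(264, 770), 0]) cube([44, 39, 814]);
translate([0, 603, 0]) rotate([0, atan2(264, 770), 0]) cube([44, 39, 814]);
translate([637, 603, 0]) mirror([1, 0, 0]) rotate([0, atan2(264, 770), 0]) cube([44, 39, 814]);


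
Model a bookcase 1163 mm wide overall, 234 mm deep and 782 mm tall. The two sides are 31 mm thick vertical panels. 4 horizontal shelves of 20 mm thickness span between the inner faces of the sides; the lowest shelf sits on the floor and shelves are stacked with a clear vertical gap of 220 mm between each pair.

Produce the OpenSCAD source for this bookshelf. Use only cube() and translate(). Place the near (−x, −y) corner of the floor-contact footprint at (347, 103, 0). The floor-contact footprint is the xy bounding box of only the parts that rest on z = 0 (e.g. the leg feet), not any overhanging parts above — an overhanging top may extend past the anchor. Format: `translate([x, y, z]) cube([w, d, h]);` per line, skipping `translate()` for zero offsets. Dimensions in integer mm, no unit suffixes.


translate([347, 103, 0]) cube([31, 234, 782]);
translate([1479, 103, 0]) cube([31, 234, 782]);
translate([378, 103, 0]) cube([1101, 234, 20]);
translate([378, 103, 240]) cube([1101, 234, 20]);
translate([378, 103, 480]) cube([1101, 234, 20]);
translate([378, 103, 720]) cube([1101, 234, 20]);


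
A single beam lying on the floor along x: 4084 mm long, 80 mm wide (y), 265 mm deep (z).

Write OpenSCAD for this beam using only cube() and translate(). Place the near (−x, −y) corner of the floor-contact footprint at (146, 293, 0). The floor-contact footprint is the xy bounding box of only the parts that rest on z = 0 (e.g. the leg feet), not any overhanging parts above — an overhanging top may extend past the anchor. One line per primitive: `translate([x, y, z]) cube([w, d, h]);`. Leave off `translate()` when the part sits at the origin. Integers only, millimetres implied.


translate([146, 293, 0]) cube([4084, 80, 265]);


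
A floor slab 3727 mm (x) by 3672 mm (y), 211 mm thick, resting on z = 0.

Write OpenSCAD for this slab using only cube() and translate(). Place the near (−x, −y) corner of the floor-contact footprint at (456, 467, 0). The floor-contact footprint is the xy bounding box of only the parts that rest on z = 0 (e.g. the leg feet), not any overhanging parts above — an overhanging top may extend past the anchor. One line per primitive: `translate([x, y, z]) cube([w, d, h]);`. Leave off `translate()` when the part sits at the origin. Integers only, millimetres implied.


translate([456, 467, 0]) cube([3727, 3672, 211]);


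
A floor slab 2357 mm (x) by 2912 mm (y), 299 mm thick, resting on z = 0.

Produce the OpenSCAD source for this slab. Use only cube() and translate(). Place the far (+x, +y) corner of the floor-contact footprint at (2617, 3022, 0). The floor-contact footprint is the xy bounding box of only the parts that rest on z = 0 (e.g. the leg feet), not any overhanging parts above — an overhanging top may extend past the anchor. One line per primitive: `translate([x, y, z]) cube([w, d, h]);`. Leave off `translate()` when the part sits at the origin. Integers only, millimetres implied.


translate([260, 110, 0]) cube([2357, 2912, 299]);


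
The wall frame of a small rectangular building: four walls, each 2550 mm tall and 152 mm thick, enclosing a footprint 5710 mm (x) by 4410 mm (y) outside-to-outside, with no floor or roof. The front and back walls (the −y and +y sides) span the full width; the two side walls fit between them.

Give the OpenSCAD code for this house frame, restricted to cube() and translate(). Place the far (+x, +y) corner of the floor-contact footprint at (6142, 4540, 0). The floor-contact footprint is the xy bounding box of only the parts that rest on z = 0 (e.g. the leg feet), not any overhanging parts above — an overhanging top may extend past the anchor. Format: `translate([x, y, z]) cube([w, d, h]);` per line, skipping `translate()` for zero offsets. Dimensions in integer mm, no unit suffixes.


translate([432, 130, 0]) cube([5710, 152, 2550]);
translate([432, 4388, 0]) cube([5710, 152, 2550]);
translate([432, 282, 0]) cube([152, 4106, 2550]);
translate([5990, 282, 0]) cube([152, 4106, 2550]);


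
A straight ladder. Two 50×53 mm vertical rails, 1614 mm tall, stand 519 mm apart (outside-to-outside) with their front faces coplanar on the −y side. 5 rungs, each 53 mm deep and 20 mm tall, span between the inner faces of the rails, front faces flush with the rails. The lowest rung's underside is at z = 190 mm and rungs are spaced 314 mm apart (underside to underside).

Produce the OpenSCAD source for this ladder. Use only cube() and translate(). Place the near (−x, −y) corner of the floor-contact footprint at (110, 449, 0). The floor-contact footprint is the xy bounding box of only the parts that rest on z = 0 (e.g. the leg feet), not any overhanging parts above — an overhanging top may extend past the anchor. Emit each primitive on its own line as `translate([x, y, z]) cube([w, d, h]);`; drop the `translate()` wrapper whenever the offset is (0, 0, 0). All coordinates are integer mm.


translate([110, 449, 0]) cube([50, 53, 1614]);
translate([579, 449, 0]) cube([50, 53, 1614]);
translate([160, 449, 190]) cube([419, 53, 20]);
translate([160, 449, 504]) cube([419, 53, 20]);
translate([160, 449, 818]) cube([419, 53, 20]);
translate([160, 449, 1132]) cube([419, 53, 20]);
translate([160, 449, 1446]) cube([419, 53, 20]);


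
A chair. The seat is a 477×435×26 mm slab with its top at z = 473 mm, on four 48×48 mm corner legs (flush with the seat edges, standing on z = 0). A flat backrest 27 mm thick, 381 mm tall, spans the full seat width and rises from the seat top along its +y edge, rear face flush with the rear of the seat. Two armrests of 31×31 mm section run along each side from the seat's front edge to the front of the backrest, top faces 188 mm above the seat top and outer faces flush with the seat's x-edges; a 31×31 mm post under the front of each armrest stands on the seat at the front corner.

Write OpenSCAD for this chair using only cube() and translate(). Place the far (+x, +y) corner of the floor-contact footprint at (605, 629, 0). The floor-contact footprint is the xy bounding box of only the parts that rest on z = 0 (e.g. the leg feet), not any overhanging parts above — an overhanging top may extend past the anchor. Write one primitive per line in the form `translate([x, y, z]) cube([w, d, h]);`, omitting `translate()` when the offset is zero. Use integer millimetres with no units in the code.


translate([128, 194, 447]) cube([477, 435, 26]);
translate([128, 194, 0]) cube([48, 48, 447]);
translate([557, 194, 0]) cube([48, 48, 447]);
translate([128, 581, 0]) cube([48, 48, 447]);
translate([557, 581, 0]) cube([48, 48, 447]);
translate([128, 602, 473]) cube([477, 27, 381]);
translate([128, 194, 630]) cube([31, 408, 31]);
translate([574, 194, 630]) cube([31, 408, 31]);
translate([128, 194, 473]) cube([31, 31, 157]);
translate([574, 194, 473]) cube([31, 31, 157]);


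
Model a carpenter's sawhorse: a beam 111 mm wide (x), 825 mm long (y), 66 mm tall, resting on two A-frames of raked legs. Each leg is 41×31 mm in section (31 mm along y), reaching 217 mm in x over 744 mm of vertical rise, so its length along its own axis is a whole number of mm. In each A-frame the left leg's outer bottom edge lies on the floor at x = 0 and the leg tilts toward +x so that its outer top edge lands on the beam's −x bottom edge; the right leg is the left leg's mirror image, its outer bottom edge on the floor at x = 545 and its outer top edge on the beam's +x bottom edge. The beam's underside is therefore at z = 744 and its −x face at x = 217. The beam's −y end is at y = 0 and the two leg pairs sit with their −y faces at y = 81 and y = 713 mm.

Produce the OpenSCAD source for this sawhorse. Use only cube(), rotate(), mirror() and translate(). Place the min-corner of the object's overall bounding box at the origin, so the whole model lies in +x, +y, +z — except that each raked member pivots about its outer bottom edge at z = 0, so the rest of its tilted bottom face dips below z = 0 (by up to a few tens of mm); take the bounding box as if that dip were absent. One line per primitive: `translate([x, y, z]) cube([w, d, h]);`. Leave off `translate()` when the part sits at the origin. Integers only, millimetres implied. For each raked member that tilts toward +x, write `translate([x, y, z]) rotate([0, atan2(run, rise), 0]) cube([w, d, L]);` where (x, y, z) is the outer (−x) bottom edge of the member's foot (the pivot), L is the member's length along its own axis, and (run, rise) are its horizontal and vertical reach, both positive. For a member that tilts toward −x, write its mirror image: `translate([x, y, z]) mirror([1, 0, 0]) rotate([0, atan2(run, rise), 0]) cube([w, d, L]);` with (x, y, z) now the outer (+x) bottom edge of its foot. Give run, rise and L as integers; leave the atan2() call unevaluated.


translate([217, 0, 744]) cube([111, 825, 66]);
translate([0, 81, 0]) rotate([0, atan2(217, 744), 0]) cube([41, 31, 775]);
translate([545, 81, 0]) mirror([1, 0, 0]) rotate([0, atan2(217, 744), 0]) cube([41, 31, 775]);
translate([0, 713, 0]) rotate([0, atan2(217, 744), 0]) cube([41, 31, 775]);
translate([545, 713, 0]) mirror([1, 0, 0]) rotate([0, atan2(217, 744), 0]) cube([41, 31, 775]);


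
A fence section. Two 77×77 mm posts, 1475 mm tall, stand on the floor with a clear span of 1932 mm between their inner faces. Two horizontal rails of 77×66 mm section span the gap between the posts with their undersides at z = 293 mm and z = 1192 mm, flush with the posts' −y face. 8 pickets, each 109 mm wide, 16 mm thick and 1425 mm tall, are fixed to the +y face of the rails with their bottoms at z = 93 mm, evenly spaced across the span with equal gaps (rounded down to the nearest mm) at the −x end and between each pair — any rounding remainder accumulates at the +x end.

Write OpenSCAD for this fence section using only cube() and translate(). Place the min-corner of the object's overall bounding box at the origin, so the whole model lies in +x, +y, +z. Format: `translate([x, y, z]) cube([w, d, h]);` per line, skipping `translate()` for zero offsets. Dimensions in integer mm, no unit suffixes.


cube([77, 77, 1475]);
translate([2009, 0, 0]) cube([77, 77, 1475]);
translate([77, 0, 293]) cube([1932, 77, 66]);
translate([77, 0, 1192]) cube([1932, 77, 66]);
translate([194, 77, 93]) cube([109, 16, 1425]);
translate([420, 77, 93]) cube([109, 16, 1425]);
translate([646, 77, 93]) cube([109, 16, 1425]);
translate([872, 77, 93]) cube([109, 16, 1425]);
translate([1098, 77, 93]) cube([109, 16, 1425]);
translate([1324, 77, 93]) cube([109, 16, 1425]);
translate([1550, 77, 93]) cube([109, 16, 1425]);
translate([1776, 77, 93]) cube([109, 16, 1425]);


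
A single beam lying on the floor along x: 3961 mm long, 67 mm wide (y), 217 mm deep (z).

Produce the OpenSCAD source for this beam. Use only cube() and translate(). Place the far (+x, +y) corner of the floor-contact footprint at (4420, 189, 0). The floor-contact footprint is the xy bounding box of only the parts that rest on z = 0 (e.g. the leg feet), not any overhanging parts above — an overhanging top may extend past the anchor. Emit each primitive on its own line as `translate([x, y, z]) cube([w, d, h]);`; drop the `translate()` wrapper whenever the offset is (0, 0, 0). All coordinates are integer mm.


translate([459, 122, 0]) cube([3961, 67, 217]);


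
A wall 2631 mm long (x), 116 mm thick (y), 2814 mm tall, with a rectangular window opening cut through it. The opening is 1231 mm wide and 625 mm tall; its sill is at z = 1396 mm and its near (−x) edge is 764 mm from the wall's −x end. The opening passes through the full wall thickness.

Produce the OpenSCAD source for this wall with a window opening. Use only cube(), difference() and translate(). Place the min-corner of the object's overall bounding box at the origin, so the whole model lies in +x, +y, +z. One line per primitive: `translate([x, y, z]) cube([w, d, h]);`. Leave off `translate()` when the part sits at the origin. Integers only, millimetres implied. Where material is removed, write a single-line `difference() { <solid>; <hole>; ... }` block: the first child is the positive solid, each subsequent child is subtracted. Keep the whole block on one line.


difference() { cube([2631, 116, 2814]); translate([764, 0, 1396]) cube([1231, 116, 625]); }


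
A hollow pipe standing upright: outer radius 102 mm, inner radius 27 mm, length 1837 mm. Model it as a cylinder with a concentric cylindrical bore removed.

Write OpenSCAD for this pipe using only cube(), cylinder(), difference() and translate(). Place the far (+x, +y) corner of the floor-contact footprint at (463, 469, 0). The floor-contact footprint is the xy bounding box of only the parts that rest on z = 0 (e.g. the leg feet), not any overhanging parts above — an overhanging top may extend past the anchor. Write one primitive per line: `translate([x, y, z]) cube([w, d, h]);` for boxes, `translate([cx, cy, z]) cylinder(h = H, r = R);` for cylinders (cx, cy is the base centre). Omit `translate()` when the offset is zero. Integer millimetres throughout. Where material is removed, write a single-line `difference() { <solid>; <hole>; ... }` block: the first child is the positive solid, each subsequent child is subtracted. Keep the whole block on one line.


difference() { translate([361, 367, 0]) cylinder(h = 1837, r = 102); translate([361, 367, 0]) cylinder(h = 1837, r = 27); }


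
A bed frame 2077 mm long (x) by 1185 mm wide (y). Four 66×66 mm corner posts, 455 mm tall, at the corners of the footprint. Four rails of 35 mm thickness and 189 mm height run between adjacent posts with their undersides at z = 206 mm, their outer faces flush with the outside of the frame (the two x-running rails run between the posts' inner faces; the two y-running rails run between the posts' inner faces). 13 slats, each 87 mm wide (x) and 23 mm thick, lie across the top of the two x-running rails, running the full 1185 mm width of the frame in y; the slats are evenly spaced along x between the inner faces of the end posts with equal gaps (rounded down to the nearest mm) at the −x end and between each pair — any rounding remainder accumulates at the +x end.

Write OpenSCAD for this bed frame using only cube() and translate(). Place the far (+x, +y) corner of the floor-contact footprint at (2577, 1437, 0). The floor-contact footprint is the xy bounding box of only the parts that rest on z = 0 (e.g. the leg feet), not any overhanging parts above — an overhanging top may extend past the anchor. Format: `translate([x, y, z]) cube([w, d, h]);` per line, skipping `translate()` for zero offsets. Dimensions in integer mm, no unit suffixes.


// slat z = rail_z + rail_h = 206 + 189 = 395
// slat gap = ⌊(1945 − 13·87) / 14⌋ = 58
translate([500, 252, 0]) cube([66, 66, 455]);
translate([500, 1371, 0]) cube([66, 66, 455]);
translate([2511, 252, 0]) cube([66, 66, 455]);
translate([2511, 1371, 0]) cube([66, 66, 455]);
translate([566, 252, 206]) cube([1945, 35, 189]);
translate([566, 1402, 206]) cube([1945, 35, 189]);
translate([500, 318, 206]) cube([35, 1053, 189]);
translate([2542, 318, 206]) cube([35, 1053, 189]);
translate([624, 252, 395]) cube([87, 1185, 23]);
translate([769, 252, 395]) cube([87, 1185, 23]);
translate([914, 252, 395]) cube([87, 1185, 23]);
translate([1059, 252, 395]) cube([87, 1185, 23]);
translate([1204, 252, 395]) cube([87, 1185, 23]);
translate([1349, 252, 395]) cube([87, 1185, 23]);
translate([1494, 252, 395]) cube([87, 1185, 23]);
translate([1639, 252, 395]) cube([87, 1185, 23]);
translate([1784, 252, 395]) cube([87, 1185, 23]);
translate([1929, 252, 395]) cube([87, 1185, 23]);
translate([2074, 252, 395]) cube([87, 1185, 23]);
translate([2219, 252, 395]) cube([87, 1185, 23]);
translate([2364, 252, 395]) cube([87, 1185, 23]);


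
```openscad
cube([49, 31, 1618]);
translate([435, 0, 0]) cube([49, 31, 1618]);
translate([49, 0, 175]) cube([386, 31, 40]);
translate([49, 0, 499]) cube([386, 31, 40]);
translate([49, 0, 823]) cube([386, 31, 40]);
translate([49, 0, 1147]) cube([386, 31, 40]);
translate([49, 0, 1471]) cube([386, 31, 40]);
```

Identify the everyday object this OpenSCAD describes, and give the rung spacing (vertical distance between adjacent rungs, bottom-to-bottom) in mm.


A ladder. The rung spacing is 324 mm.

Two tall 49×31 posts with 5 short bars between them — a ladder. Adjacent rungs sit at z = 175 and z = 499, so the spacing is 499 − 175 = 324 mm.


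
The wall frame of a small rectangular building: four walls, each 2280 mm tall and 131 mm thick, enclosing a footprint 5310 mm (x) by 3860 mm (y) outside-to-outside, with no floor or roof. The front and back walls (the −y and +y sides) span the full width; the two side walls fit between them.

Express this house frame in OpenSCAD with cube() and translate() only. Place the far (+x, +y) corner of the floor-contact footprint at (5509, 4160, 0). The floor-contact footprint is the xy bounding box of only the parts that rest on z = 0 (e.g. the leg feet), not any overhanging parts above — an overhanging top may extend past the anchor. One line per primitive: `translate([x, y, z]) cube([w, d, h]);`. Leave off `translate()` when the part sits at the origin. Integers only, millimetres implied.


translate([199, 300, 0]) cube([5310, 131, 2280]);
translate([199, 4029, 0]) cube([5310, 131, 2280]);
translate([199, 431, 0]) cube([131, 3598, 2280]);
translate([5378, 431, 0]) cube([131, 3598, 2280]);


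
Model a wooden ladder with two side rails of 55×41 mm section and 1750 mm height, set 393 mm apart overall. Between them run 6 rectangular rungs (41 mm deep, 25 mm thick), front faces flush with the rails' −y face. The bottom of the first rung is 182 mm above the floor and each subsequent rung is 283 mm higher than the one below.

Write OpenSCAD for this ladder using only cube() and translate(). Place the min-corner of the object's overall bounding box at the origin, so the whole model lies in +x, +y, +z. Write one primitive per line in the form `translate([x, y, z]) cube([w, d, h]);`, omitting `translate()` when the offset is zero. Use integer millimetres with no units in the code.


cube([55, 41, 1750]);
translate([338, 0, 0]) cube([55, 41, 1750]);
translate([55, 0, 182]) cube([283, 41, 25]);
translate([55, 0, 465]) cube([283, 41, 25]);
translate([55, 0, 748]) cube([283, 41, 25]);
translate([55, 0, 1031]) cube([283, 41, 25]);
translate([55, 0, 1314]) cube([283, 41, 25]);
translate([55, 0, 1597]) cube([283, 41, 25]);


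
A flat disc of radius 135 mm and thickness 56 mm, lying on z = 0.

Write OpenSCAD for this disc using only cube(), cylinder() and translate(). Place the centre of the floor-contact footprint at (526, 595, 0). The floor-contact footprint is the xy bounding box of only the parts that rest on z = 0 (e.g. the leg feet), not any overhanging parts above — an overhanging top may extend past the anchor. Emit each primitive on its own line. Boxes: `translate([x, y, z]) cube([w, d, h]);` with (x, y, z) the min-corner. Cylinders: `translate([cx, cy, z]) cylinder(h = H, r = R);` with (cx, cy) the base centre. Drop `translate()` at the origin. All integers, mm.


translate([526, 595, 0]) cylinder(h = 56, r = 135);


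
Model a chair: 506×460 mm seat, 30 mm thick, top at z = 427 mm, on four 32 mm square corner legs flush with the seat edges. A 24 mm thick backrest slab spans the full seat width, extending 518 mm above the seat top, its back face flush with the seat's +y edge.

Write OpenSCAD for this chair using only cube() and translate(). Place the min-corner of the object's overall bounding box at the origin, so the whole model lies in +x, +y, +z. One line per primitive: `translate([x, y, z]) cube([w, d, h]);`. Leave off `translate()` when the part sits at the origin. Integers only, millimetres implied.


translate([0, 0, 397]) cube([506, 460, 30]);
cube([32, 32, 397]);
translate([474, 0, 0]) cube([32, 32, 397]);
translate([0, 428, 0]) cube([32, 32, 397]);
translate([474, 428, 0]) cube([32, 32, 397]);
translate([0, 436, 427]) cube([506, 24, 518]);


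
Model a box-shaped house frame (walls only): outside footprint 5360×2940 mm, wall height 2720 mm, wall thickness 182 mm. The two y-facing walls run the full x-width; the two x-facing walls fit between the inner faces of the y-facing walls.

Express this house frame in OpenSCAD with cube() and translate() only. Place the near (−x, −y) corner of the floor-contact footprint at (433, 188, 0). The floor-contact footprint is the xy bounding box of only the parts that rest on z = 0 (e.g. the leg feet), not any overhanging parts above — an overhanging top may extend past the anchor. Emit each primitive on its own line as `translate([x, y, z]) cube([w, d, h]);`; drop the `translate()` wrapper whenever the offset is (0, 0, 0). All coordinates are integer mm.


translate([433, 188, 0]) cube([5360, 182, 2720]);
translate([433, 2946, 0]) cube([5360, 182, 2720]);
translate([433, 370, 0]) cube([182, 2576, 2720]);
translate([5611, 370, 0]) cube([182, 2576, 2720]);


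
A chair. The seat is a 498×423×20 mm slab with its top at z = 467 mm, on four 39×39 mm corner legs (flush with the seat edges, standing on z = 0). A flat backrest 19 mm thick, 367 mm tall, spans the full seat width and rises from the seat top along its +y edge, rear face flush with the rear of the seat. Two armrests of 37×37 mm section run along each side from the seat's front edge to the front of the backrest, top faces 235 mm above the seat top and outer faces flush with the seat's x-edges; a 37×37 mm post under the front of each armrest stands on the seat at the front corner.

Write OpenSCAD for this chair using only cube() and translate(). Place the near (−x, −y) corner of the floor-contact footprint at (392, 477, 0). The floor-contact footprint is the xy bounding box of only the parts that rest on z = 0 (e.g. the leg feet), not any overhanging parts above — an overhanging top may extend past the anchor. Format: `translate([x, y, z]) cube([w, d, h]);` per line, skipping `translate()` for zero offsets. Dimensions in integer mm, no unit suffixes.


translate([392, 477, 447]) cube([498, 423, 20]);
translate([392, 477, 0]) cube([39, 39, 447]);
translate([851, 477, 0]) cube([39, 39, 447]);
translate([392, 861, 0]) cube([39, 39, 447]);
translate([851, 861, 0]) cube([39, 39, 447]);
translate([392, 881, 467]) cube([498, 19, 367]);
translate([392, 477, 665]) cube([37, 404, 37]);
translate([853, 477, 665]) cube([37, 404, 37]);
translate([392, 477, 467]) cube([37, 37, 198]);
translate([853, 477, 467]) cube([37, 37, 198]);


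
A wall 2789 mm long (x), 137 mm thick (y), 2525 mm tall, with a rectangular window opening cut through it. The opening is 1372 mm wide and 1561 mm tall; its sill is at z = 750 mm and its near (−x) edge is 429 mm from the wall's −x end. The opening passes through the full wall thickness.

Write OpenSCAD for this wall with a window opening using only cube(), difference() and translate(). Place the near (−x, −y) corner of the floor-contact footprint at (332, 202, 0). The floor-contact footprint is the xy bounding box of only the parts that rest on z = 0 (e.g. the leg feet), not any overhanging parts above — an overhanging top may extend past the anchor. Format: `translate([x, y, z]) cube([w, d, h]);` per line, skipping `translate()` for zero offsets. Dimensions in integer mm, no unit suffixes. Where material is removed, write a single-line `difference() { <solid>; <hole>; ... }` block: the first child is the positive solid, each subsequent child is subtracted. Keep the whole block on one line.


difference() { translate([332, 202, 0]) cube([2789, 137, 2525]); translate([761, 202, 750]) cube([1372, 137, 1561]); }


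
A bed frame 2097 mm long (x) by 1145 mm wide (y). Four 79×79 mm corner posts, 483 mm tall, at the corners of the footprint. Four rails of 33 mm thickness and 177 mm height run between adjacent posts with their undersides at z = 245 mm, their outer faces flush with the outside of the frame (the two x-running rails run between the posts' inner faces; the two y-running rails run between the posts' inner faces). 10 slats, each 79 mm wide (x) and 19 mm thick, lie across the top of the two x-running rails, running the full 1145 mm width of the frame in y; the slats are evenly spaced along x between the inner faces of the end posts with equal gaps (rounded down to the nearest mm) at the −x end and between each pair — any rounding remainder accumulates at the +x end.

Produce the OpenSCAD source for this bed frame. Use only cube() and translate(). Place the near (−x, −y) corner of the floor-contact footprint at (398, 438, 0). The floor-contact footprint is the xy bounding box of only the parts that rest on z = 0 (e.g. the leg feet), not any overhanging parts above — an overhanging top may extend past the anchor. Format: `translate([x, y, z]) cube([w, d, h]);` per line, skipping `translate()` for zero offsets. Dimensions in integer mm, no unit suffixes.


translate([398, 438, 0]) cube([79, 79, 483]);
translate([398, 1504, 0]) cube([79, 79, 483]);
translate([2416, 438, 0]) cube([79, 79, 483]);
translate([2416, 1504, 0]) cube([79, 79, 483]);
translate([477, 438, 245]) cube([1939, 33, 177]);
translate([477, 1550, 245]) cube([1939, 33, 177]);
translate([398, 517, 245]) cube([33, 987, 177]);
translate([2462, 517, 245]) cube([33, 987, 177]);
translate([581, 438, 422]) cube([79, 1145, 19]);
translate([764, 438, 422]) cube([79, 1145, 19]);
translate([947, 438, 422]) cube([79, 1145, 19]);
translate([1130, 438, 422]) cube([79, 1145, 19]);
translate([1313, 438, 422]) cube([79, 1145, 19]);
translate([1496, 438, 422]) cube([79, 1145, 19]);
translate([1679, 438, 422]) cube([79, 1145, 19]);
translate([1862, 438, 422]) cube([79, 1145, 19]);
translate([2045, 438, 422]) cube([79, 1145, 19]);
translate([2228, 438, 422]) cube([79, 1145, 19]);


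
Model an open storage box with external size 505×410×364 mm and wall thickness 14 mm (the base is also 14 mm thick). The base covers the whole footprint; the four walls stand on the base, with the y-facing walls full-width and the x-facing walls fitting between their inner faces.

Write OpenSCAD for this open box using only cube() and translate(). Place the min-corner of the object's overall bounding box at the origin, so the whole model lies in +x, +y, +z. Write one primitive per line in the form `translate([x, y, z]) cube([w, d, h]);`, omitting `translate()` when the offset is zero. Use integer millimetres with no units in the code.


cube([505, 410, 14]);
translate([0, 0, 14]) cube([505, 14, 350]);
translate([0, 396, 14]) cube([505, 14, 350]);
translate([0, 14, 14]) cube([14, 382, 350]);
translate([491, 14, 14]) cube([14, 382, 350]);
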